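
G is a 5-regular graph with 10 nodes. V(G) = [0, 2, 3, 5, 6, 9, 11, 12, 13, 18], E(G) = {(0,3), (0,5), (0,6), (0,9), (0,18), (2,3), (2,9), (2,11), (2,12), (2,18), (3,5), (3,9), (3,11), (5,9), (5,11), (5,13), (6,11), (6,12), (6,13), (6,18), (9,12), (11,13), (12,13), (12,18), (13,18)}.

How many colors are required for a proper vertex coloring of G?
Clique number ω(G) = 4 (lower bound: χ ≥ ω).
The clique on [0, 3, 5, 9] has size 4, forcing χ ≥ 4, and the coloring below uses 4 colors, so χ(G) = 4.
A valid 4-coloring: color 1: [9, 11, 18]; color 2: [0, 2, 13]; color 3: [5, 12]; color 4: [3, 6].

χ(G) = 4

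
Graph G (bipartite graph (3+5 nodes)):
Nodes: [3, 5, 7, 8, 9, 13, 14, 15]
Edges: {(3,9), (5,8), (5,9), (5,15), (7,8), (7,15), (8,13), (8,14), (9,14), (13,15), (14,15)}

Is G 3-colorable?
Yes, G is 3-colorable

A valid 3-coloring: color 1: [8, 9, 15]; color 2: [3, 5, 7, 13, 14].
(χ(G) = 2 ≤ 3.)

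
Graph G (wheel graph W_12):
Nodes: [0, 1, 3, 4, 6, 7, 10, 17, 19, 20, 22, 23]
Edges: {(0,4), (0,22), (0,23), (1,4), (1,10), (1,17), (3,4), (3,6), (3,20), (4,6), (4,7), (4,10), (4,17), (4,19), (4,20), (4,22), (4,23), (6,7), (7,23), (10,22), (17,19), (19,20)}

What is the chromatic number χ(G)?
χ(G) = 4

Clique number ω(G) = 3 (lower bound: χ ≥ ω).
Odd cycle [20, 19, 17, 1, 10, 22, 0, 23, 7, 6, 3] needs 3 colors (χ ≥ 3).
Vertex 4 is adjacent to every vertex of [0, 1, 3, 6, 7, 10, 17, 19, 20, 22, 23], which already need 3 colors among themselves, so 4 needs a new color (χ ≥ 4).
The coloring below uses 4 colors, so χ(G) = 4.
A valid 4-coloring: color 1: [4]; color 2: [0, 6, 10, 17, 20]; color 3: [1, 3, 19, 22, 23]; color 4: [7].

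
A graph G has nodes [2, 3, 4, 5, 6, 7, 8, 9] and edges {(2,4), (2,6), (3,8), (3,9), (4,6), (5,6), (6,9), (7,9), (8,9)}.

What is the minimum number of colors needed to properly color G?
Clique number ω(G) = 3 (lower bound: χ ≥ ω).
The clique on [3, 8, 9] has size 3, forcing χ ≥ 3, and the coloring below uses 3 colors, so χ(G) = 3.
A valid 3-coloring: color 1: [3, 6, 7]; color 2: [2, 5, 9]; color 3: [4, 8].

χ(G) = 3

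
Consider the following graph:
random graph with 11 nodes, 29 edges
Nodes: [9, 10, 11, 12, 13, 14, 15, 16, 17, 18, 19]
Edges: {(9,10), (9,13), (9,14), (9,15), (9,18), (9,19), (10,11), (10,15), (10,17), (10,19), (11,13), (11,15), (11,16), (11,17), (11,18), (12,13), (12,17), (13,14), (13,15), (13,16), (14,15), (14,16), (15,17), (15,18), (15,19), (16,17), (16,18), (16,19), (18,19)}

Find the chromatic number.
χ(G) = 4

Clique number ω(G) = 4 (lower bound: χ ≥ ω).
The clique on [9, 10, 15, 19] has size 4, forcing χ ≥ 4, and the coloring below uses 4 colors, so χ(G) = 4.
A valid 4-coloring: color 1: [12, 15, 16]; color 2: [9, 11]; color 3: [13, 17, 19]; color 4: [10, 14, 18].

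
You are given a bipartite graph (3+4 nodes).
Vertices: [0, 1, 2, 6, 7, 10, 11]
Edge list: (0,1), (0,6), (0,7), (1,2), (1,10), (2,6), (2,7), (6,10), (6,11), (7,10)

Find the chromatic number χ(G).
χ(G) = 2

Clique number ω(G) = 2 (lower bound: χ ≥ ω).
The graph is bipartite (no odd cycle), so 2 colors suffice: χ(G) = 2.
A valid 2-coloring: color 1: [1, 6, 7]; color 2: [0, 2, 10, 11].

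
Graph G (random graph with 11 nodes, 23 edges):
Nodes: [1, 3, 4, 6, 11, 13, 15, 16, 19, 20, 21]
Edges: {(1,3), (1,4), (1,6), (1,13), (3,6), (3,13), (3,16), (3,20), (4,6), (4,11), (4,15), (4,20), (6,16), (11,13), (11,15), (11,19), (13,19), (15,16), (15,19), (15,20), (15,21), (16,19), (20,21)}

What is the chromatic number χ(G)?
χ(G) = 3

Clique number ω(G) = 3 (lower bound: χ ≥ ω).
The clique on [1, 3, 13] has size 3, forcing χ ≥ 3, and the coloring below uses 3 colors, so χ(G) = 3.
A valid 3-coloring: color 1: [6, 13, 15]; color 2: [3, 4, 19, 21]; color 3: [1, 11, 16, 20].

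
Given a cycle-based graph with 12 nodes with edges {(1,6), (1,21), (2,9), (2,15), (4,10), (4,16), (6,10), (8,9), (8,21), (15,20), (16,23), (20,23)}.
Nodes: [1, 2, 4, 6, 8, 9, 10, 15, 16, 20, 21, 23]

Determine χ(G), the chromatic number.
Clique number ω(G) = 2 (lower bound: χ ≥ ω).
The graph is bipartite (no odd cycle), so 2 colors suffice: χ(G) = 2.
A valid 2-coloring: color 1: [1, 2, 8, 10, 16, 20]; color 2: [4, 6, 9, 15, 21, 23].

χ(G) = 2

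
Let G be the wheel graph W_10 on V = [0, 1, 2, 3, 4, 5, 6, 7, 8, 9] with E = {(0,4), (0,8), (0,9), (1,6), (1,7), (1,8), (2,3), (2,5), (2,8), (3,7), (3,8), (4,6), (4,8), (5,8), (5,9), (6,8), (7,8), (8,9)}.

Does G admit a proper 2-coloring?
No, G is not 2-colorable

The clique on vertices [0, 8, 9] has size 3 > 2, so it alone needs 3 colors.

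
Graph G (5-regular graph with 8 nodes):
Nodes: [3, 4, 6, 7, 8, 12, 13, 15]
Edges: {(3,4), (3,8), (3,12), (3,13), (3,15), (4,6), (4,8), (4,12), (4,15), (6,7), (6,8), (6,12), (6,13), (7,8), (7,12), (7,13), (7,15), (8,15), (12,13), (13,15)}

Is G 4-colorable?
Yes, G is 4-colorable

A valid 4-coloring: color 1: [8, 13]; color 2: [12, 15]; color 3: [3, 6]; color 4: [4, 7].
(χ(G) = 4 ≤ 4.)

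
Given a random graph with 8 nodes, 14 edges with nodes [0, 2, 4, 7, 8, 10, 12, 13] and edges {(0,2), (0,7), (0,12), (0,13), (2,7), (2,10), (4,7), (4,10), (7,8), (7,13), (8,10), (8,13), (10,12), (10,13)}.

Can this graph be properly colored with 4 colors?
Yes, G is 4-colorable

A valid 4-coloring: color 1: [7, 10]; color 2: [2, 4, 12, 13]; color 3: [0, 8].
(χ(G) = 3 ≤ 4.)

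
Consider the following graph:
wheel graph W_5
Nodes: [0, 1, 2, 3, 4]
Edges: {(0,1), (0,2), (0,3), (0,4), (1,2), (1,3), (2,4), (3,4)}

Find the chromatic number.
χ(G) = 3

Clique number ω(G) = 3 (lower bound: χ ≥ ω).
The clique on [0, 1, 2] has size 3, forcing χ ≥ 3, and the coloring below uses 3 colors, so χ(G) = 3.
A valid 3-coloring: color 1: [0]; color 2: [2, 3]; color 3: [1, 4].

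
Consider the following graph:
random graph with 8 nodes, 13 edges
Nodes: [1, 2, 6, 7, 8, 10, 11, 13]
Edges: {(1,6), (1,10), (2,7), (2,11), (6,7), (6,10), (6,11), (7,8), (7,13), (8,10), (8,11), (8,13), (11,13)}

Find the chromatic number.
Clique number ω(G) = 3 (lower bound: χ ≥ ω).
The clique on [8, 11, 13] has size 3, forcing χ ≥ 3, and the coloring below uses 3 colors, so χ(G) = 3.
A valid 3-coloring: color 1: [2, 6, 8]; color 2: [1, 7, 11]; color 3: [10, 13].

χ(G) = 3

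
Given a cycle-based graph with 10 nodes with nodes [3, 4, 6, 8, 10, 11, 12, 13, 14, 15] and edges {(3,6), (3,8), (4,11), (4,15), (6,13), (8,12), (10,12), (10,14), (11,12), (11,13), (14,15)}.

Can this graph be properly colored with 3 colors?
A valid 3-coloring: color 1: [6, 8, 10, 11, 15]; color 2: [3, 4, 12, 13, 14].
(χ(G) = 2 ≤ 3.)

Yes, G is 3-colorable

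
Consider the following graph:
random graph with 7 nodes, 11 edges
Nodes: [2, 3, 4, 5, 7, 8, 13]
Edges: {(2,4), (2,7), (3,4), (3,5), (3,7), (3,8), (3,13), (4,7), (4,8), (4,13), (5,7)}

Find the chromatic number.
Clique number ω(G) = 3 (lower bound: χ ≥ ω).
The clique on [2, 4, 7] has size 3, forcing χ ≥ 3, and the coloring below uses 3 colors, so χ(G) = 3.
A valid 3-coloring: color 1: [4, 5]; color 2: [2, 3]; color 3: [7, 8, 13].

χ(G) = 3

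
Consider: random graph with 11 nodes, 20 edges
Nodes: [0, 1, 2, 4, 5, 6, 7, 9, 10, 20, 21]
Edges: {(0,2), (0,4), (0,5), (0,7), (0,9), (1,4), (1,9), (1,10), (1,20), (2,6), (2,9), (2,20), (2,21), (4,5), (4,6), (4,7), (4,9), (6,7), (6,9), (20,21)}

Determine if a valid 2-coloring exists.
No, G is not 2-colorable

The clique on vertices [0, 2, 9] has size 3 > 2, so it alone needs 3 colors.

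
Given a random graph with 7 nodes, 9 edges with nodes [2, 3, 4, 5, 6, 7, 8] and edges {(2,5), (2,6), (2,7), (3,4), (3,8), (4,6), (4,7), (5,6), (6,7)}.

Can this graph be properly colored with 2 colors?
No, G is not 2-colorable

The clique on vertices [2, 5, 6] has size 3 > 2, so it alone needs 3 colors.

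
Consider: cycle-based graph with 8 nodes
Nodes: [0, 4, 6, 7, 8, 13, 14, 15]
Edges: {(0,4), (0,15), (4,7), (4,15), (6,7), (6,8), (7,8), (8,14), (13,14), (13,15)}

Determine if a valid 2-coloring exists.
No, G is not 2-colorable

The clique on vertices [0, 4, 15] has size 3 > 2, so it alone needs 3 colors.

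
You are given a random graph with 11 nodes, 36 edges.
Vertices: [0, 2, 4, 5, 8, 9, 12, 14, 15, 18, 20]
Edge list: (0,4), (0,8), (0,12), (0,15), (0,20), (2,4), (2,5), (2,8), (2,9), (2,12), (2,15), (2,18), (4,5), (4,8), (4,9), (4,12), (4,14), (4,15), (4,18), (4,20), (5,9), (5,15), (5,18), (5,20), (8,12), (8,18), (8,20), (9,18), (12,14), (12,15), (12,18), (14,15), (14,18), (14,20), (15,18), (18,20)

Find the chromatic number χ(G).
Clique number ω(G) = 5 (lower bound: χ ≥ ω).
Suppose a proper 5-coloring c exists. The clique [2, 4, 5, 9, 18] takes 5 distinct colors; by symmetry let c(2) = 1, c(4) = 2, c(5) = 3, c(9) = 4, c(18) = 5.
- Vertex 15: neighbors [2, 4, 5, 18] already have colors [1, 2, 3, 5] ⇒ c(15) = 4.
- Vertex 12: neighbors [2, 4, 15, 18] already have colors [1, 2, 4, 5] ⇒ c(12) = 3.
- Vertex 8: neighbors [2, 4, 12, 18] already have colors [1, 2, 3, 5] ⇒ c(8) = 4.
- Vertex 20: neighbors [4, 5, 8, 18] already have colors [2, 3, 4, 5] ⇒ c(20) = 1.
- Vertex 14: neighbors [20, 4, 12, 15, 18] already have colors [1, 2, 3, 4, 5] — all 5 colors blocked. Contradiction.
The forced assignments end in a contradiction, so G has no proper 5-coloring (χ ≥ 6).
The coloring below uses 6 colors, so χ(G) = 6.
A valid 6-coloring: color 1: [4]; color 2: [0, 18]; color 3: [8, 9, 15]; color 4: [2, 20]; color 5: [5, 12]; color 6: [14].

χ(G) = 6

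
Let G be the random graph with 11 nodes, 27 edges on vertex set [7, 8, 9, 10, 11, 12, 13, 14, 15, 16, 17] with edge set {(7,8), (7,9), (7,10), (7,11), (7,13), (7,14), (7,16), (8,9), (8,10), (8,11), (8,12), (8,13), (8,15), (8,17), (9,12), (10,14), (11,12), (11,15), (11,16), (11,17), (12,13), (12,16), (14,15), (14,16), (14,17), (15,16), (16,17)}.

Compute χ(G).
χ(G) = 4

Clique number ω(G) = 3 (lower bound: χ ≥ ω).
Odd cycle [16, 14, 10, 8, 11] needs 3 colors (χ ≥ 3).
Vertex 7 is adjacent to every vertex of [8, 10, 11, 14, 16], which already need 3 colors among themselves, so 7 needs a new color (χ ≥ 4).
The coloring below uses 4 colors, so χ(G) = 4.
A valid 4-coloring: color 1: [8, 16]; color 2: [7, 12, 15, 17]; color 3: [9, 11, 13, 14]; color 4: [10].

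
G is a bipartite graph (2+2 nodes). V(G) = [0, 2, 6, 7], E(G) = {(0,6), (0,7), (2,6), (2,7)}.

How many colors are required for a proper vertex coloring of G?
χ(G) = 2

Clique number ω(G) = 2 (lower bound: χ ≥ ω).
The graph is bipartite (no odd cycle), so 2 colors suffice: χ(G) = 2.
A valid 2-coloring: color 1: [0, 2]; color 2: [6, 7].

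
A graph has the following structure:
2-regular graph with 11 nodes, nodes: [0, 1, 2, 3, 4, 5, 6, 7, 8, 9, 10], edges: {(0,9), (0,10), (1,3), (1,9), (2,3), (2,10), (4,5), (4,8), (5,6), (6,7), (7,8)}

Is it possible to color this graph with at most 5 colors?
Yes, G is 5-colorable

A valid 5-coloring: color 1: [3, 6, 8, 9, 10]; color 2: [0, 1, 2, 4, 7]; color 3: [5].
(χ(G) = 3 ≤ 5.)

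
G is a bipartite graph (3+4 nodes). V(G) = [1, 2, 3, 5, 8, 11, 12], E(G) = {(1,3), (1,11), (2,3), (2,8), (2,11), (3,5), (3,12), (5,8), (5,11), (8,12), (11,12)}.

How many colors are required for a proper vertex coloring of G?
Clique number ω(G) = 2 (lower bound: χ ≥ ω).
The graph is bipartite (no odd cycle), so 2 colors suffice: χ(G) = 2.
A valid 2-coloring: color 1: [3, 8, 11]; color 2: [1, 2, 5, 12].

χ(G) = 2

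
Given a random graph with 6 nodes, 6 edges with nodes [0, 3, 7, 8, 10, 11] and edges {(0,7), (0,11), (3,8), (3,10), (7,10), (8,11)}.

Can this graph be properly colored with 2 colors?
A valid 2-coloring: color 1: [0, 8, 10]; color 2: [3, 7, 11].
(χ(G) = 2 ≤ 2.)

Yes, G is 2-colorable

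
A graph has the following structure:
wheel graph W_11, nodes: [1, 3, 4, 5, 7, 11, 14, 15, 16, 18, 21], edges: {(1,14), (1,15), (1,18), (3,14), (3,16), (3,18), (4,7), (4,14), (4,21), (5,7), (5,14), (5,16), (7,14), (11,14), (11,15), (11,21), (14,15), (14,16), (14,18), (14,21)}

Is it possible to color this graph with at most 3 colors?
A valid 3-coloring: color 1: [14]; color 2: [1, 3, 4, 5, 11]; color 3: [7, 15, 16, 18, 21].
(χ(G) = 3 ≤ 3.)

Yes, G is 3-colorable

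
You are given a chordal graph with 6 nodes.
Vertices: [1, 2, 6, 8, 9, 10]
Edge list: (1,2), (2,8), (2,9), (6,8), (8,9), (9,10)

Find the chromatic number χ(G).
Clique number ω(G) = 3 (lower bound: χ ≥ ω).
The clique on [2, 8, 9] has size 3, forcing χ ≥ 3, and the coloring below uses 3 colors, so χ(G) = 3.
A valid 3-coloring: color 1: [1, 8, 10]; color 2: [6, 9]; color 3: [2].

χ(G) = 3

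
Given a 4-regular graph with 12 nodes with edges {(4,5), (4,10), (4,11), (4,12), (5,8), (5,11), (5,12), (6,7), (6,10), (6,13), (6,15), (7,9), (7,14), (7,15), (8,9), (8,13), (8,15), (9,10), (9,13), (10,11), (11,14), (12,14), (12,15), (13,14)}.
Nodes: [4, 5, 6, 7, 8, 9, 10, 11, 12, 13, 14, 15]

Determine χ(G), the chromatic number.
Clique number ω(G) = 3 (lower bound: χ ≥ ω).
The clique on [4, 10, 11] has size 3, forcing χ ≥ 3, and the coloring below uses 3 colors, so χ(G) = 3.
A valid 3-coloring: color 1: [5, 7, 10, 13]; color 2: [4, 9, 14, 15]; color 3: [6, 8, 11, 12].

χ(G) = 3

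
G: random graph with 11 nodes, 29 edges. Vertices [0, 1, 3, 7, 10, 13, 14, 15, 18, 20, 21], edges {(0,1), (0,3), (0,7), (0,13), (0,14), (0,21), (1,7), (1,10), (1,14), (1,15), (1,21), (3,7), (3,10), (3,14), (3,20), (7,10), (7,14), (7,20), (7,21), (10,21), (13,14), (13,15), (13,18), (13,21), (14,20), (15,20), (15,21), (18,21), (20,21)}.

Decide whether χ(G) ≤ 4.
A valid 4-coloring: color 1: [14, 21]; color 2: [7, 15, 18]; color 3: [0, 10, 20]; color 4: [1, 3, 13].
(χ(G) = 4 ≤ 4.)

Yes, G is 4-colorable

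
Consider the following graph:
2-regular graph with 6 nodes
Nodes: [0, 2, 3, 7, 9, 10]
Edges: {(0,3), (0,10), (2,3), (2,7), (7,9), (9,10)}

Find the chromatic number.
χ(G) = 2

Clique number ω(G) = 2 (lower bound: χ ≥ ω).
The graph is bipartite (no odd cycle), so 2 colors suffice: χ(G) = 2.
A valid 2-coloring: color 1: [3, 7, 10]; color 2: [0, 2, 9].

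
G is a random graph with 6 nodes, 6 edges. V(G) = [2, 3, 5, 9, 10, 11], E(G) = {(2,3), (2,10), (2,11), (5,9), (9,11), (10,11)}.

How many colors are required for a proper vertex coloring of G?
Clique number ω(G) = 3 (lower bound: χ ≥ ω).
The clique on [2, 10, 11] has size 3, forcing χ ≥ 3, and the coloring below uses 3 colors, so χ(G) = 3.
A valid 3-coloring: color 1: [3, 5, 11]; color 2: [2, 9]; color 3: [10].

χ(G) = 3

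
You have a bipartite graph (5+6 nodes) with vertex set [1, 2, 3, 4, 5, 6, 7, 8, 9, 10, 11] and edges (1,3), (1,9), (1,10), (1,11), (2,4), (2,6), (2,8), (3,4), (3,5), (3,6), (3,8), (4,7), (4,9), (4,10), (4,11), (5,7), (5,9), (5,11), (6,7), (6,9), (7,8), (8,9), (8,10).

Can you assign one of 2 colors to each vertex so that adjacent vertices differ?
Yes, G is 2-colorable

A valid 2-coloring: color 1: [1, 4, 5, 6, 8]; color 2: [2, 3, 7, 9, 10, 11].
(χ(G) = 2 ≤ 2.)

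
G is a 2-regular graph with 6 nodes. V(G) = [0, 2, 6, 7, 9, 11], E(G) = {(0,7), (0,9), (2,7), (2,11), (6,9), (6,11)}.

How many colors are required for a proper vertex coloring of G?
Clique number ω(G) = 2 (lower bound: χ ≥ ω).
The graph is bipartite (no odd cycle), so 2 colors suffice: χ(G) = 2.
A valid 2-coloring: color 1: [0, 2, 6]; color 2: [7, 9, 11].

χ(G) = 2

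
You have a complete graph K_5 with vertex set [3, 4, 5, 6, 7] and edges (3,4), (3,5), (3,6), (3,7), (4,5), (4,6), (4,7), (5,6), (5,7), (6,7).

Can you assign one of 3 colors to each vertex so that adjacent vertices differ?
No, G is not 3-colorable

The clique on vertices [3, 4, 5, 6, 7] has size 5 > 3, so it alone needs 5 colors.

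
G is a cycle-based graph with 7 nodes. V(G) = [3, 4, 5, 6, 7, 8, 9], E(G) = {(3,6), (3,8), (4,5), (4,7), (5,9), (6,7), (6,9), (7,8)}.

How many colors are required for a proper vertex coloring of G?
Clique number ω(G) = 2 (lower bound: χ ≥ ω).
Odd cycle [5, 4, 7, 6, 9] needs 3 colors (χ ≥ 3).
The coloring below uses 3 colors, so χ(G) = 3.
A valid 3-coloring: color 1: [4, 6, 8]; color 2: [3, 5, 7]; color 3: [9].

χ(G) = 3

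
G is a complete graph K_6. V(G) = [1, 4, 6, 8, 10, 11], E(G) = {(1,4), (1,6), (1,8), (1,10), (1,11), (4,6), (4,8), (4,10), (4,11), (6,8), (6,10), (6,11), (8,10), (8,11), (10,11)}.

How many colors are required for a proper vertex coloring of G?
Clique number ω(G) = 6 (lower bound: χ ≥ ω).
The clique on [1, 4, 6, 8, 10, 11] has size 6, forcing χ ≥ 6, and the coloring below uses 6 colors, so χ(G) = 6.
A valid 6-coloring: color 1: [10]; color 2: [11]; color 3: [4]; color 4: [8]; color 5: [6]; color 6: [1].

χ(G) = 6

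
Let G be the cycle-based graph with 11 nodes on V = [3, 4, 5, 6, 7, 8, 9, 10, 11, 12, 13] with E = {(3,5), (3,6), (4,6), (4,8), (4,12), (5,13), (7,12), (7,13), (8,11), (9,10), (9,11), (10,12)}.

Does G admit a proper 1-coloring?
No, G is not 1-colorable

Edge (3,5) forces its endpoints to differ, so 1 color is not enough.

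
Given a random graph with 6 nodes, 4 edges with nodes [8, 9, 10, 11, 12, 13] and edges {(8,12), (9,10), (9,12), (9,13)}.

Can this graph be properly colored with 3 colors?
A valid 3-coloring: color 1: [8, 9, 11]; color 2: [10, 12, 13].
(χ(G) = 2 ≤ 3.)

Yes, G is 3-colorable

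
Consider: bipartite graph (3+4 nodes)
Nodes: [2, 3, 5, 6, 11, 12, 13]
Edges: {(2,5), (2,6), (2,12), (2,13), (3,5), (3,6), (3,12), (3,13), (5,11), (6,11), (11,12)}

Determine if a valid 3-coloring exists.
A valid 3-coloring: color 1: [2, 3, 11]; color 2: [5, 6, 12, 13].
(χ(G) = 2 ≤ 3.)

Yes, G is 3-colorable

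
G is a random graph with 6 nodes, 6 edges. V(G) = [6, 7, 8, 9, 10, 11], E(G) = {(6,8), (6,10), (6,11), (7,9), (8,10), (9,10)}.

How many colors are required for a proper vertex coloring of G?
Clique number ω(G) = 3 (lower bound: χ ≥ ω).
The clique on [6, 8, 10] has size 3, forcing χ ≥ 3, and the coloring below uses 3 colors, so χ(G) = 3.
A valid 3-coloring: color 1: [6, 9]; color 2: [7, 10, 11]; color 3: [8].

χ(G) = 3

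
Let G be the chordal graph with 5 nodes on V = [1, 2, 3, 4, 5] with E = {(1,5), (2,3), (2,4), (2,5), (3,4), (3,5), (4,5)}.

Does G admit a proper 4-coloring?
Yes, G is 4-colorable

A valid 4-coloring: color 1: [5]; color 2: [1, 2]; color 3: [3]; color 4: [4].
(χ(G) = 4 ≤ 4.)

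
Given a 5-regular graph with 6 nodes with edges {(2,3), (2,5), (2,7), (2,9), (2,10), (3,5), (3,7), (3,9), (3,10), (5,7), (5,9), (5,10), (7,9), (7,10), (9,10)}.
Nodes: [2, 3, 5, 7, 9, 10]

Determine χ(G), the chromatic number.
χ(G) = 6

Clique number ω(G) = 6 (lower bound: χ ≥ ω).
The clique on [2, 3, 5, 7, 9, 10] has size 6, forcing χ ≥ 6, and the coloring below uses 6 colors, so χ(G) = 6.
A valid 6-coloring: color 1: [7]; color 2: [10]; color 3: [2]; color 4: [3]; color 5: [9]; color 6: [5].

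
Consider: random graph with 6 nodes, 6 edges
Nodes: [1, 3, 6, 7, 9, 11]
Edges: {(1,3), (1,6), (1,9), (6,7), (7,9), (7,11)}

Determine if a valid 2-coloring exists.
Yes, G is 2-colorable

A valid 2-coloring: color 1: [1, 7]; color 2: [3, 6, 9, 11].
(χ(G) = 2 ≤ 2.)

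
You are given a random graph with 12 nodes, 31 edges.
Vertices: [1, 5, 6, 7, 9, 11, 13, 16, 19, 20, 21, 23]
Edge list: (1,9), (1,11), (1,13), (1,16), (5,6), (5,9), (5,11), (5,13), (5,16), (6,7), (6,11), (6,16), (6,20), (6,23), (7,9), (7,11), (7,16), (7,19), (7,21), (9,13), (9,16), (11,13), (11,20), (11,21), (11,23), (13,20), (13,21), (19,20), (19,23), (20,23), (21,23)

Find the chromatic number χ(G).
χ(G) = 4

Clique number ω(G) = 4 (lower bound: χ ≥ ω).
The clique on [6, 11, 20, 23] has size 4, forcing χ ≥ 4, and the coloring below uses 4 colors, so χ(G) = 4.
A valid 4-coloring: color 1: [11, 16, 19]; color 2: [6, 13]; color 3: [1, 5, 7, 23]; color 4: [9, 20, 21].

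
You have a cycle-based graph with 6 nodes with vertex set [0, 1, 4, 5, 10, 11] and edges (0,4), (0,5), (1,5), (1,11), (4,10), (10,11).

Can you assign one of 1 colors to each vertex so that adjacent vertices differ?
Edge (0,4) forces its endpoints to differ, so 1 color is not enough.

No, G is not 1-colorable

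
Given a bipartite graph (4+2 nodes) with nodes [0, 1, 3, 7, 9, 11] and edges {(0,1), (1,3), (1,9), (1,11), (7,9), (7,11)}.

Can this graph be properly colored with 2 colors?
A valid 2-coloring: color 1: [1, 7]; color 2: [0, 3, 9, 11].
(χ(G) = 2 ≤ 2.)

Yes, G is 2-colorable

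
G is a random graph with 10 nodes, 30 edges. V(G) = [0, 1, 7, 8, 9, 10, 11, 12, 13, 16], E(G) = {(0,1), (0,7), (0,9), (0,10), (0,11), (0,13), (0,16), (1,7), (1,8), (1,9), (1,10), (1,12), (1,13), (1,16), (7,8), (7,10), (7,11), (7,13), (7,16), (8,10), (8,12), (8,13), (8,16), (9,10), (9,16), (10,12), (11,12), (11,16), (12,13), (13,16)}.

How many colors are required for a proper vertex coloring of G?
Clique number ω(G) = 5 (lower bound: χ ≥ ω).
The clique on [0, 1, 7, 13, 16] has size 5, forcing χ ≥ 5, and the coloring below uses 5 colors, so χ(G) = 5.
A valid 5-coloring: color 1: [1, 11]; color 2: [10, 16]; color 3: [7, 9, 12]; color 4: [0, 8]; color 5: [13].

χ(G) = 5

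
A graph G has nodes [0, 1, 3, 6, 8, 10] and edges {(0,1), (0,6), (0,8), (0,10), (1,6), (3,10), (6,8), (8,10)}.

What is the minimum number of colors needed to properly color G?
χ(G) = 3

Clique number ω(G) = 3 (lower bound: χ ≥ ω).
The clique on [0, 8, 10] has size 3, forcing χ ≥ 3, and the coloring below uses 3 colors, so χ(G) = 3.
A valid 3-coloring: color 1: [0, 3]; color 2: [1, 8]; color 3: [6, 10].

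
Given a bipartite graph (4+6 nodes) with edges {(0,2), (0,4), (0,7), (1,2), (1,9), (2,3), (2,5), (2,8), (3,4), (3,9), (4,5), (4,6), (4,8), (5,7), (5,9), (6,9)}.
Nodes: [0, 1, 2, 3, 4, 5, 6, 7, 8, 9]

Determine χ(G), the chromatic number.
χ(G) = 2

Clique number ω(G) = 2 (lower bound: χ ≥ ω).
The graph is bipartite (no odd cycle), so 2 colors suffice: χ(G) = 2.
A valid 2-coloring: color 1: [2, 4, 7, 9]; color 2: [0, 1, 3, 5, 6, 8].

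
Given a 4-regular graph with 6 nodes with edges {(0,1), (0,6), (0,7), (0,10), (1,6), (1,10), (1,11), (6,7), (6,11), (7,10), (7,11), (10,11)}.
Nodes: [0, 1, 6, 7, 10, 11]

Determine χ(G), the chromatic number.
Clique number ω(G) = 3 (lower bound: χ ≥ ω).
The clique on [0, 1, 10] has size 3, forcing χ ≥ 3, and the coloring below uses 3 colors, so χ(G) = 3.
A valid 3-coloring: color 1: [1, 7]; color 2: [0, 11]; color 3: [6, 10].

χ(G) = 3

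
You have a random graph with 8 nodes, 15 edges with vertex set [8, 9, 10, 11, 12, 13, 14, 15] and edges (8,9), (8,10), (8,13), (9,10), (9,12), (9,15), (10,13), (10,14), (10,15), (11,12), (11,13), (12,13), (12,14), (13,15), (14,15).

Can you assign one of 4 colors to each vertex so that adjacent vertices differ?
Yes, G is 4-colorable

A valid 4-coloring: color 1: [9, 13, 14]; color 2: [10, 12]; color 3: [8, 11, 15].
(χ(G) = 3 ≤ 4.)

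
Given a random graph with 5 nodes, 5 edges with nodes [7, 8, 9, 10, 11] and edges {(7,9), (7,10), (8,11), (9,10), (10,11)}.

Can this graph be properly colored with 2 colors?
The clique on vertices [7, 9, 10] has size 3 > 2, so it alone needs 3 colors.

No, G is not 2-colorable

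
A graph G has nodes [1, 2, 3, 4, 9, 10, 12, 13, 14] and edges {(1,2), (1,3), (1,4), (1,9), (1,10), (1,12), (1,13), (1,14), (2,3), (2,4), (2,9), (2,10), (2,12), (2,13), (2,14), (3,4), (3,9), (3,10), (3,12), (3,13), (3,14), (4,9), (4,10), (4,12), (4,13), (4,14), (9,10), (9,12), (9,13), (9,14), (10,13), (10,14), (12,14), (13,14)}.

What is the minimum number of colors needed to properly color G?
χ(G) = 8

Clique number ω(G) = 8 (lower bound: χ ≥ ω).
The clique on [1, 2, 3, 4, 9, 10, 13, 14] has size 8, forcing χ ≥ 8, and the coloring below uses 8 colors, so χ(G) = 8.
A valid 8-coloring: color 1: [1]; color 2: [4]; color 3: [2]; color 4: [9]; color 5: [3]; color 6: [14]; color 7: [12, 13]; color 8: [10].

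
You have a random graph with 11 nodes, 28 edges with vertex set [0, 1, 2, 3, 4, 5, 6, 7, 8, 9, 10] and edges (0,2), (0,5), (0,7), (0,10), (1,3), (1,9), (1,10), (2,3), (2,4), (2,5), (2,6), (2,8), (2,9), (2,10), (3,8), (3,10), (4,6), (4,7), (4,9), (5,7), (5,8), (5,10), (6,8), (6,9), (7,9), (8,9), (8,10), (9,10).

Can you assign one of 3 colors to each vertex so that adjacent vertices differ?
No, G is not 3-colorable

The clique on vertices [0, 2, 5, 10] has size 4 > 3, so it alone needs 4 colors.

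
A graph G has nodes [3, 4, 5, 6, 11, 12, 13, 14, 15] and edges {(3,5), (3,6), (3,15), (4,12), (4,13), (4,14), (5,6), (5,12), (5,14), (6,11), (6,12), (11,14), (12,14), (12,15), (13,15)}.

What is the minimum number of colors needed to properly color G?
Clique number ω(G) = 3 (lower bound: χ ≥ ω).
The clique on [3, 5, 6] has size 3, forcing χ ≥ 3, and the coloring below uses 3 colors, so χ(G) = 3.
A valid 3-coloring: color 1: [3, 11, 12, 13]; color 2: [6, 14, 15]; color 3: [4, 5].

χ(G) = 3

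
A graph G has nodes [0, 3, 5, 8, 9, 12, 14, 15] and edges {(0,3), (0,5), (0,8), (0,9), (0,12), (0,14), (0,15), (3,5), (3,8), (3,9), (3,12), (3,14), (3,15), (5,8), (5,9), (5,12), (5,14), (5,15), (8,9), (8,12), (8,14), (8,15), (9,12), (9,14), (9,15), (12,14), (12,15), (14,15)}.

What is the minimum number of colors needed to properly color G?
Clique number ω(G) = 8 (lower bound: χ ≥ ω).
The clique on [0, 3, 5, 8, 9, 12, 14, 15] has size 8, forcing χ ≥ 8, and the coloring below uses 8 colors, so χ(G) = 8.
A valid 8-coloring: color 1: [0]; color 2: [8]; color 3: [9]; color 4: [3]; color 5: [5]; color 6: [12]; color 7: [15]; color 8: [14].

χ(G) = 8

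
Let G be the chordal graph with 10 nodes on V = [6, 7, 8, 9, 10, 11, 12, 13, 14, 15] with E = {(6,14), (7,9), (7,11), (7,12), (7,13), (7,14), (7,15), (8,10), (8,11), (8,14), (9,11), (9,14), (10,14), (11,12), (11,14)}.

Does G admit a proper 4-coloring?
Yes, G is 4-colorable

A valid 4-coloring: color 1: [12, 13, 14, 15]; color 2: [6, 7, 8]; color 3: [10, 11]; color 4: [9].
(χ(G) = 4 ≤ 4.)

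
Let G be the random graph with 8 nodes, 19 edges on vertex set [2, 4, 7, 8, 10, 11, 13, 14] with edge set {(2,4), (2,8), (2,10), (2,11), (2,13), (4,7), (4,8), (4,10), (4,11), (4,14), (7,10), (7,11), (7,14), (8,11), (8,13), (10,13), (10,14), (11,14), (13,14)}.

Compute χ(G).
Clique number ω(G) = 4 (lower bound: χ ≥ ω).
The clique on [4, 7, 10, 14] has size 4, forcing χ ≥ 4, and the coloring below uses 4 colors, so χ(G) = 4.
A valid 4-coloring: color 1: [4, 13]; color 2: [8, 14]; color 3: [10, 11]; color 4: [2, 7].

χ(G) = 4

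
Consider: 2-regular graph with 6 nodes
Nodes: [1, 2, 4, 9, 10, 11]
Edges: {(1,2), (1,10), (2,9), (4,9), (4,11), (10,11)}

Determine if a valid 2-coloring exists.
A valid 2-coloring: color 1: [1, 9, 11]; color 2: [2, 4, 10].
(χ(G) = 2 ≤ 2.)

Yes, G is 2-colorable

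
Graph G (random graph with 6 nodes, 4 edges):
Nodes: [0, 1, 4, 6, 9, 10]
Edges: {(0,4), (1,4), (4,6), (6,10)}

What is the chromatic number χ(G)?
Clique number ω(G) = 2 (lower bound: χ ≥ ω).
The graph is bipartite (no odd cycle), so 2 colors suffice: χ(G) = 2.
A valid 2-coloring: color 1: [4, 9, 10]; color 2: [0, 1, 6].

χ(G) = 2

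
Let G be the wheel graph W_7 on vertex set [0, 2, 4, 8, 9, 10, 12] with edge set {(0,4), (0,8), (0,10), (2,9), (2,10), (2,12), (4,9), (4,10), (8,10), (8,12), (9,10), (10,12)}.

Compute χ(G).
Clique number ω(G) = 3 (lower bound: χ ≥ ω).
The clique on [0, 8, 10] has size 3, forcing χ ≥ 3, and the coloring below uses 3 colors, so χ(G) = 3.
A valid 3-coloring: color 1: [10]; color 2: [0, 9, 12]; color 3: [2, 4, 8].

χ(G) = 3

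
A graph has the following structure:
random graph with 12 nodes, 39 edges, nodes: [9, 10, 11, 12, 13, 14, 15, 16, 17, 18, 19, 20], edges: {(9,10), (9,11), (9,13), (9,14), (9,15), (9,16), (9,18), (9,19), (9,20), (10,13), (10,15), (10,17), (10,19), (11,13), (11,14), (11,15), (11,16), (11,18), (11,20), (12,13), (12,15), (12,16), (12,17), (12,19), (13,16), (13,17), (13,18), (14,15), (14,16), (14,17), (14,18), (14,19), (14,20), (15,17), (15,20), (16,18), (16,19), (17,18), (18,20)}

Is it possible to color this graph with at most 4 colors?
The clique on vertices [9, 11, 13, 16, 18] has size 5 > 4, so it alone needs 5 colors.

No, G is not 4-colorable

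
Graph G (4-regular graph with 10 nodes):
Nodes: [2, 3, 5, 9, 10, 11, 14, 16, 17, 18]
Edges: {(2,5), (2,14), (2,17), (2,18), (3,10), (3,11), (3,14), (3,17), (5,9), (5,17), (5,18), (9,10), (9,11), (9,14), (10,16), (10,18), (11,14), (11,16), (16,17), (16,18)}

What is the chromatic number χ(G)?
Clique number ω(G) = 3 (lower bound: χ ≥ ω).
The clique on [2, 5, 17] has size 3, forcing χ ≥ 3, and the coloring below uses 3 colors, so χ(G) = 3.
A valid 3-coloring: color 1: [5, 10, 14]; color 2: [11, 17, 18]; color 3: [2, 3, 9, 16].

χ(G) = 3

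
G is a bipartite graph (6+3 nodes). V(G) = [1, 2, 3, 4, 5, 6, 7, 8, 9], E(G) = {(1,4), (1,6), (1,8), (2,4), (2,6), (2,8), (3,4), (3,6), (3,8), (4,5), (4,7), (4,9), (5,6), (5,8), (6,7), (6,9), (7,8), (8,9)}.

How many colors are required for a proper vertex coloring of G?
χ(G) = 2

Clique number ω(G) = 2 (lower bound: χ ≥ ω).
The graph is bipartite (no odd cycle), so 2 colors suffice: χ(G) = 2.
A valid 2-coloring: color 1: [4, 6, 8]; color 2: [1, 2, 3, 5, 7, 9].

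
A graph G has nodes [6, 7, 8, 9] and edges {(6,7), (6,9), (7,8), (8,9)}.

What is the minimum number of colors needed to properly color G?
Clique number ω(G) = 2 (lower bound: χ ≥ ω).
The graph is bipartite (no odd cycle), so 2 colors suffice: χ(G) = 2.
A valid 2-coloring: color 1: [7, 9]; color 2: [6, 8].

χ(G) = 2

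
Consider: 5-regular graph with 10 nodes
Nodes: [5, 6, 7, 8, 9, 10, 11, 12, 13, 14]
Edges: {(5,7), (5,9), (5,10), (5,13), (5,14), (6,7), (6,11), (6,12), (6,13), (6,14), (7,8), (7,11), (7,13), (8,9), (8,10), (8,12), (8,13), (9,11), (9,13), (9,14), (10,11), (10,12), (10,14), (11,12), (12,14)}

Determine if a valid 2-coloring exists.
The clique on vertices [5, 9, 13] has size 3 > 2, so it alone needs 3 colors.

No, G is not 2-colorable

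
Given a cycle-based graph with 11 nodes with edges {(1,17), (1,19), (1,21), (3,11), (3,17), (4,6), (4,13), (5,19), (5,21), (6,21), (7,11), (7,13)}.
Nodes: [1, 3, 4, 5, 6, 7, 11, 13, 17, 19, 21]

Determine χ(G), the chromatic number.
Clique number ω(G) = 2 (lower bound: χ ≥ ω).
Odd cycle [13, 4, 6, 21, 1, 17, 3, 11, 7] needs 3 colors (χ ≥ 3).
The coloring below uses 3 colors, so χ(G) = 3.
A valid 3-coloring: color 1: [4, 7, 17, 19, 21]; color 2: [1, 5, 6, 11, 13]; color 3: [3].

χ(G) = 3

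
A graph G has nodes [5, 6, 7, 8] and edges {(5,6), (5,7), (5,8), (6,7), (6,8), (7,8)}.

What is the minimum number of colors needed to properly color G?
χ(G) = 4

Clique number ω(G) = 4 (lower bound: χ ≥ ω).
The clique on [5, 6, 7, 8] has size 4, forcing χ ≥ 4, and the coloring below uses 4 colors, so χ(G) = 4.
A valid 4-coloring: color 1: [7]; color 2: [5]; color 3: [6]; color 4: [8].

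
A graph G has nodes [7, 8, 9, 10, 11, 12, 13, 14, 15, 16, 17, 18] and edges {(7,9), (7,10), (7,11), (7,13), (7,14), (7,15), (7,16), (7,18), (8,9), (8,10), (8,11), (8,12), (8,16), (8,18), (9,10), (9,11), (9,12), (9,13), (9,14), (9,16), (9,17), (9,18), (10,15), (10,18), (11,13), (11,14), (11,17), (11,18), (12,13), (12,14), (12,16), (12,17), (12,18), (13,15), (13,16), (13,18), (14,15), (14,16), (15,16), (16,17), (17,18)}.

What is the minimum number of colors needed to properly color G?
χ(G) = 5

Clique number ω(G) = 5 (lower bound: χ ≥ ω).
The clique on [7, 9, 11, 13, 18] has size 5, forcing χ ≥ 5, and the coloring below uses 5 colors, so χ(G) = 5.
A valid 5-coloring: color 1: [9, 15]; color 2: [16, 18]; color 3: [7, 12]; color 4: [10, 11]; color 5: [8, 13, 14, 17].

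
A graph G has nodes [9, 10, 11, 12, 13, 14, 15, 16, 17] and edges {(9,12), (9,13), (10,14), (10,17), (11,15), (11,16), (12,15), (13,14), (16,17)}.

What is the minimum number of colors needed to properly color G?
χ(G) = 3

Clique number ω(G) = 2 (lower bound: χ ≥ ω).
Odd cycle [10, 14, 13, 9, 12, 15, 11, 16, 17] needs 3 colors (χ ≥ 3).
The coloring below uses 3 colors, so χ(G) = 3.
A valid 3-coloring: color 1: [10, 12, 13, 16]; color 2: [9, 14, 15, 17]; color 3: [11].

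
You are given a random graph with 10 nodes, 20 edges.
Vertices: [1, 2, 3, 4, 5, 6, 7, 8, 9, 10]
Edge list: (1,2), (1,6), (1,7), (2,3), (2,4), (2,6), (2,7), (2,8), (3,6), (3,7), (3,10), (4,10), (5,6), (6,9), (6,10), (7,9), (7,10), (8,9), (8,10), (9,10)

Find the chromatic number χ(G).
χ(G) = 3

Clique number ω(G) = 3 (lower bound: χ ≥ ω).
The clique on [8, 9, 10] has size 3, forcing χ ≥ 3, and the coloring below uses 3 colors, so χ(G) = 3.
A valid 3-coloring: color 1: [4, 6, 7, 8]; color 2: [2, 5, 10]; color 3: [1, 3, 9].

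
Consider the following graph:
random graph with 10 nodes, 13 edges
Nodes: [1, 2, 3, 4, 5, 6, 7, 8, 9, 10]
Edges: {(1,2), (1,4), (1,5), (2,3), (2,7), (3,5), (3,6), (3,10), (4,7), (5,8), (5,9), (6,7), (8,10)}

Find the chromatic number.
χ(G) = 2

Clique number ω(G) = 2 (lower bound: χ ≥ ω).
The graph is bipartite (no odd cycle), so 2 colors suffice: χ(G) = 2.
A valid 2-coloring: color 1: [1, 3, 7, 8, 9]; color 2: [2, 4, 5, 6, 10].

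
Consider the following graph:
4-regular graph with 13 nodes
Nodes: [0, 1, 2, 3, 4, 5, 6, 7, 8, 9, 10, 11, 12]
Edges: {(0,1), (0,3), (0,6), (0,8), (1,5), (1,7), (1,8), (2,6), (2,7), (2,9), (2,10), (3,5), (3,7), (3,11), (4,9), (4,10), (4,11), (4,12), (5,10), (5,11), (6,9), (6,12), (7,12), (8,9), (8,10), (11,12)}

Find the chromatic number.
χ(G) = 3

Clique number ω(G) = 3 (lower bound: χ ≥ ω).
The clique on [0, 1, 8] has size 3, forcing χ ≥ 3, and the coloring below uses 3 colors, so χ(G) = 3.
A valid 3-coloring: color 1: [6, 7, 8, 11]; color 2: [0, 2, 4, 5]; color 3: [1, 3, 9, 10, 12].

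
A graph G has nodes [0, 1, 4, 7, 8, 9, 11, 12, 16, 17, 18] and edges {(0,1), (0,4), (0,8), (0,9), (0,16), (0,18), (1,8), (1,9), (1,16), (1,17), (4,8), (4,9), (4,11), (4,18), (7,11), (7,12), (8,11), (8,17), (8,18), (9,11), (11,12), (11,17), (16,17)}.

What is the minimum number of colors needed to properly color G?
χ(G) = 4

Clique number ω(G) = 4 (lower bound: χ ≥ ω).
The clique on [0, 4, 8, 18] has size 4, forcing χ ≥ 4, and the coloring below uses 4 colors, so χ(G) = 4.
A valid 4-coloring: color 1: [0, 11]; color 2: [8, 9, 12, 16]; color 3: [1, 4, 7]; color 4: [17, 18].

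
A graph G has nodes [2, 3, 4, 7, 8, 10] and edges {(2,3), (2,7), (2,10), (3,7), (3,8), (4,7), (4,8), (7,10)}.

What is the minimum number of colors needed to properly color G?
Clique number ω(G) = 3 (lower bound: χ ≥ ω).
The clique on [2, 7, 10] has size 3, forcing χ ≥ 3, and the coloring below uses 3 colors, so χ(G) = 3.
A valid 3-coloring: color 1: [7, 8]; color 2: [3, 4, 10]; color 3: [2].

χ(G) = 3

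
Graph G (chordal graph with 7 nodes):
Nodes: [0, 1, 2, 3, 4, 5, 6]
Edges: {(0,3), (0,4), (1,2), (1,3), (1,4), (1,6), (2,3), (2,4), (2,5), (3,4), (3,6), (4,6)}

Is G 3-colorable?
No, G is not 3-colorable

The clique on vertices [1, 2, 3, 4] has size 4 > 3, so it alone needs 4 colors.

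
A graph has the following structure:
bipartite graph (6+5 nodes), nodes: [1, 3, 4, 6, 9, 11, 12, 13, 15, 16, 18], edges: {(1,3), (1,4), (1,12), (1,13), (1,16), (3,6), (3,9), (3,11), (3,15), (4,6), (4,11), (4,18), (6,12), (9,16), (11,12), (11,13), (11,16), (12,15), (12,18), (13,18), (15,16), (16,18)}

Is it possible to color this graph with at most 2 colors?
A valid 2-coloring: color 1: [1, 6, 9, 11, 15, 18]; color 2: [3, 4, 12, 13, 16].
(χ(G) = 2 ≤ 2.)

Yes, G is 2-colorable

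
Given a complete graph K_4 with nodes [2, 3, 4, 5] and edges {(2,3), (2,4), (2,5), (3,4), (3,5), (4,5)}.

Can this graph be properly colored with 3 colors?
No, G is not 3-colorable

The clique on vertices [2, 3, 4, 5] has size 4 > 3, so it alone needs 4 colors.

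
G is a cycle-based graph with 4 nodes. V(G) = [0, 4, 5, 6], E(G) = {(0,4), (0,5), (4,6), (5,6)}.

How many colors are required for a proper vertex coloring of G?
χ(G) = 2

Clique number ω(G) = 2 (lower bound: χ ≥ ω).
The graph is bipartite (no odd cycle), so 2 colors suffice: χ(G) = 2.
A valid 2-coloring: color 1: [0, 6]; color 2: [4, 5].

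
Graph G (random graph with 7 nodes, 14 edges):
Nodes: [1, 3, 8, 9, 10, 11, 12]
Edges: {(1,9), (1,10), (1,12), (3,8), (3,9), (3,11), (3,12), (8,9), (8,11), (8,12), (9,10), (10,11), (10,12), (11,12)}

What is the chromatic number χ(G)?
Clique number ω(G) = 4 (lower bound: χ ≥ ω).
The clique on [3, 8, 11, 12] has size 4, forcing χ ≥ 4, and the coloring below uses 4 colors, so χ(G) = 4.
A valid 4-coloring: color 1: [9, 12]; color 2: [1, 11]; color 3: [3, 10]; color 4: [8].

χ(G) = 4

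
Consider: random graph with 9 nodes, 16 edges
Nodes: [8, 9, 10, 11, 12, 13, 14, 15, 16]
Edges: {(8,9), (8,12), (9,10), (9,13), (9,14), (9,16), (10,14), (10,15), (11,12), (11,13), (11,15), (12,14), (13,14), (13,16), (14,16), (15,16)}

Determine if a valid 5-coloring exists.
Yes, G is 5-colorable

A valid 5-coloring: color 1: [9, 11]; color 2: [8, 14, 15]; color 3: [10, 12, 16]; color 4: [13].
(χ(G) = 4 ≤ 5.)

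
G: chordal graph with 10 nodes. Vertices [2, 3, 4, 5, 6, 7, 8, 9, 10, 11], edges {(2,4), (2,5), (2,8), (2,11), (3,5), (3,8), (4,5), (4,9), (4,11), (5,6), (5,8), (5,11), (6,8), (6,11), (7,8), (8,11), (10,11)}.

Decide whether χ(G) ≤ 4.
Yes, G is 4-colorable

A valid 4-coloring: color 1: [4, 8, 10]; color 2: [5, 7, 9]; color 3: [3, 11]; color 4: [2, 6].
(χ(G) = 4 ≤ 4.)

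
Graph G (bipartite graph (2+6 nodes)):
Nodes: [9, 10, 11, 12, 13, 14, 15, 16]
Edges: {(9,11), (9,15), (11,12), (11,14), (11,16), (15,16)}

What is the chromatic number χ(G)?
χ(G) = 2

Clique number ω(G) = 2 (lower bound: χ ≥ ω).
The graph is bipartite (no odd cycle), so 2 colors suffice: χ(G) = 2.
A valid 2-coloring: color 1: [10, 11, 13, 15]; color 2: [9, 12, 14, 16].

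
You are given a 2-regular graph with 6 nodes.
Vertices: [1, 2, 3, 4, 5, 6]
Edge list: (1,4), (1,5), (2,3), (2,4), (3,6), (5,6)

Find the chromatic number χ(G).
χ(G) = 2

Clique number ω(G) = 2 (lower bound: χ ≥ ω).
The graph is bipartite (no odd cycle), so 2 colors suffice: χ(G) = 2.
A valid 2-coloring: color 1: [1, 2, 6]; color 2: [3, 4, 5].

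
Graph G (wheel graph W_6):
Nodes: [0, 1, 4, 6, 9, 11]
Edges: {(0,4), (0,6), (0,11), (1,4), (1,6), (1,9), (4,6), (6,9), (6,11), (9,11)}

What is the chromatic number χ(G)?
Clique number ω(G) = 3 (lower bound: χ ≥ ω).
Odd cycle [4, 1, 9, 11, 0] needs 3 colors (χ ≥ 3).
Vertex 6 is adjacent to every vertex of [0, 1, 4, 9, 11], which already need 3 colors among themselves, so 6 needs a new color (χ ≥ 4).
The coloring below uses 4 colors, so χ(G) = 4.
A valid 4-coloring: color 1: [6]; color 2: [4, 11]; color 3: [0, 1]; color 4: [9].

χ(G) = 4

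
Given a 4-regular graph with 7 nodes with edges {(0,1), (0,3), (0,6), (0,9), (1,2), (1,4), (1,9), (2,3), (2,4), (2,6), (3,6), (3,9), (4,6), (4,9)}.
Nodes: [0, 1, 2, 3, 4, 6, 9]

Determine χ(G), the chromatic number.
Clique number ω(G) = 3 (lower bound: χ ≥ ω).
Suppose a proper 3-coloring c exists. The clique [0, 1, 9] takes 3 distinct colors; by symmetry let c(0) = 1, c(1) = 2, c(9) = 3.
- Vertex 3: neighbors [0, 9] already have colors [1, 3] ⇒ c(3) = 2.
- Vertex 4: neighbors [1, 9] already have colors [2, 3] ⇒ c(4) = 1.
- Vertex 2: neighbors [4, 1] already have colors [1, 2] ⇒ c(2) = 3.
- Vertex 6: neighbors [0, 3, 2] already have colors [1, 2, 3] — all 3 colors blocked. Contradiction.
The forced assignments end in a contradiction, so G has no proper 3-coloring (χ ≥ 4).
The coloring below uses 4 colors, so χ(G) = 4.
A valid 4-coloring: color 1: [1, 6]; color 2: [0, 2]; color 3: [3, 4]; color 4: [9].

χ(G) = 4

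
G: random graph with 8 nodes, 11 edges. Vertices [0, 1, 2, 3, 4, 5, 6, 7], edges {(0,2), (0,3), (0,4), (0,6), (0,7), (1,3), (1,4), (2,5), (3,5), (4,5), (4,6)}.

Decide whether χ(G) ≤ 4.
A valid 4-coloring: color 1: [0, 1, 5]; color 2: [2, 3, 4, 7]; color 3: [6].
(χ(G) = 3 ≤ 4.)

Yes, G is 4-colorable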